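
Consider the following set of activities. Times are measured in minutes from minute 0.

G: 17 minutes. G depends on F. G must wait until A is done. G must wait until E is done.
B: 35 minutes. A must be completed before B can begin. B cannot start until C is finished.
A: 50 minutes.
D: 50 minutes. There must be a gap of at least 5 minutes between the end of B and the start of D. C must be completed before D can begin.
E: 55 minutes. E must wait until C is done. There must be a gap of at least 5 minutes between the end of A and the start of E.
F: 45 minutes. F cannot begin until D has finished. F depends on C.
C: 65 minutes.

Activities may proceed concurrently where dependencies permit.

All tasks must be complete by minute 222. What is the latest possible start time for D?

110

Nothing follows G; the deadline of minute 222 is its only limit. It must start by 222 − 17 = minute 205.
F has to be done before G (must start by minute 205). That means finishing by minute 205, i.e. starting by 205 − 45 = minute 160.
D has to be done before F (must start by minute 160). That means finishing by minute 160, i.e. starting by 160 − 50 = minute 110.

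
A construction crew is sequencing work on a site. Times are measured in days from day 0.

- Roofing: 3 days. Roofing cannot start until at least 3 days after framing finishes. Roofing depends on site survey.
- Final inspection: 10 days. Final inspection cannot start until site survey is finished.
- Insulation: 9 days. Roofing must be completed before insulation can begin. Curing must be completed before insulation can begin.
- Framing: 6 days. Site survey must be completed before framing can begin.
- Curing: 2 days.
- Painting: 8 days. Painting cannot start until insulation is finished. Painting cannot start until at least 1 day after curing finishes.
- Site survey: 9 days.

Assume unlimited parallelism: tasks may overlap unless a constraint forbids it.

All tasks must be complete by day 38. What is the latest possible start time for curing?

Painting has no dependents, so it just needs to finish by day 38. Starting by 38 − 8 = day 30 achieves that.
Since painting (must start by day 30) depends on it, insulation must finish by day 30. Backing off its 9-day duration gives a latest start of day 21.
Curing has several dependents: insulation (must start by day 21); painting (must start by day 30, minus 1-day gap → day 29). The earliest of those limits is day 21, so curing must start by 21 − 2 = day 19.

19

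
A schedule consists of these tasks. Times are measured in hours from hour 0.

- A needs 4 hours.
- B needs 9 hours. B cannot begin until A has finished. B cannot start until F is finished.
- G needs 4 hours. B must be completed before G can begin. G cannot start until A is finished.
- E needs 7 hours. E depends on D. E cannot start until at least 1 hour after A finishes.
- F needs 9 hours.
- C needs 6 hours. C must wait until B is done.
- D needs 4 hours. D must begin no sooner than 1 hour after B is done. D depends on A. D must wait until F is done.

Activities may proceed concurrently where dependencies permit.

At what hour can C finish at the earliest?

Nothing blocks F, so it runs from hour 0 to hour 9.
A can start immediately at hour 0; it finishes at hour 4.
For B: A (finishes hour 4); F (finishes hour 9). Taking the maximum gives a start of hour 9, and it finishes at 9 + 9 = hour 18.
C waits on B (finishes hour 18), so it starts at hour 18 and finishes at 18 + 6 = hour 24.

24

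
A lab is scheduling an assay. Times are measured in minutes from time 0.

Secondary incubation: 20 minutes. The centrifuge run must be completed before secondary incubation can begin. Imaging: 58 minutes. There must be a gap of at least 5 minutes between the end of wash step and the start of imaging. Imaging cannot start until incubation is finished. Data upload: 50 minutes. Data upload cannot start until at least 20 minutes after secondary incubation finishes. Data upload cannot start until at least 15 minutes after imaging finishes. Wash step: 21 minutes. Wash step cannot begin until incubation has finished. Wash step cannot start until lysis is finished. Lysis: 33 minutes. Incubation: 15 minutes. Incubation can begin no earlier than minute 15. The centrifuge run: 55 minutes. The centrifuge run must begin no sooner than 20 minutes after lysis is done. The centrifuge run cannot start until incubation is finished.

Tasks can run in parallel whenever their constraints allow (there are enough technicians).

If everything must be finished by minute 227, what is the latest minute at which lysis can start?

Data upload has no dependents, so it just needs to finish by minute 227. Starting by 227 − 50 = minute 177 achieves that.
Secondary incubation has to be done before data upload (must start by minute 177, minus 20-minute gap → minute 157). That means finishing by minute 157, i.e. starting by 157 − 20 = minute 137.
Since secondary incubation (must start by minute 137) depends on it, the centrifuge run must finish by minute 137. Backing off its 55-minute duration gives a latest start of minute 82.
Imaging must finish before data upload (must start by minute 177, minus 15-minute gap → minute 162). With a 58-minute duration, imaging must start by 162 − 58 = minute 104.
Since imaging (must start by minute 104, minus 5-minute gap → minute 99) depends on it, wash step must finish by minute 99. Backing off its 21-minute duration gives a latest start of minute 78.
Lysis has several dependents: the centrifuge run (must start by minute 82, minus 20-minute gap → minute 62); wash step (must start by minute 78). The earliest of those limits is minute 62, so lysis must start by 62 − 33 = minute 29.

29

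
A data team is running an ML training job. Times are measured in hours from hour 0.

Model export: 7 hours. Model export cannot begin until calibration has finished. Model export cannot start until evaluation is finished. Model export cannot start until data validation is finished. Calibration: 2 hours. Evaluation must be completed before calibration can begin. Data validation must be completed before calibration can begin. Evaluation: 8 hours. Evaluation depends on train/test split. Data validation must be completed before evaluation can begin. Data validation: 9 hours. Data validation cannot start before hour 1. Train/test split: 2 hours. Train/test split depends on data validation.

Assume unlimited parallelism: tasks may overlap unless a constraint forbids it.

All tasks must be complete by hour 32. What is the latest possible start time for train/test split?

13

To finish by hour 32, model export (duration 7) must start no later than hour 25.
Calibration has to be done before model export (must start by hour 25). That means finishing by hour 25, i.e. starting by 25 − 2 = hour 23.
Evaluation has several dependents: calibration (must start by hour 23); model export (must start by hour 25). The earliest of those limits is hour 23, so evaluation must start by 23 − 8 = hour 15.
Train/test split has to be done before evaluation (must start by hour 15). That means finishing by hour 15, i.e. starting by 15 − 2 = hour 13.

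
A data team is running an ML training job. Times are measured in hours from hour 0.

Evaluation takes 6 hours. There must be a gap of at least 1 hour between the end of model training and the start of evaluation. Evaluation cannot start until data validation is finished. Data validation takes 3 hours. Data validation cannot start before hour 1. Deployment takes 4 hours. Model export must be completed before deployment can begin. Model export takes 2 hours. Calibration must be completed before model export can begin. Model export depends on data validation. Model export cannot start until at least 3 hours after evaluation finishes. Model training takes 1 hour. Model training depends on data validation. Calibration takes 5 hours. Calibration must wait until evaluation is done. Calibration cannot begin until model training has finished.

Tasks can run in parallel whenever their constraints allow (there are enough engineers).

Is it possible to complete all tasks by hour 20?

Data validation cannot begin until its own release at hour 1. It runs from hour 1 to 1 + 3 = hour 4.
Model training waits on data validation (finishes hour 4), so it starts at hour 4 and finishes at 4 + 1 = hour 5.
Evaluation needs all of model training (finishes hour 5, plus 1-hour gap → hour 6); data validation (finishes hour 4). That puts its earliest start at hour 6; it finishes at 6 + 6 = hour 12.
Calibration needs all of evaluation (finishes hour 12); model training (finishes hour 5). That puts its earliest start at hour 12; it finishes at 12 + 5 = hour 17.
Model export needs all of calibration (finishes hour 17); data validation (finishes hour 4); evaluation (finishes hour 12, plus 3-hour gap → hour 15). That puts its earliest start at hour 17; it finishes at 17 + 2 = hour 19.
After model export (finishes hour 19), deployment can start at hour 19 and finishes at hour 23.
The earliest everything can be done is hour 23, which is after the deadline of 20, so it is not possible.

No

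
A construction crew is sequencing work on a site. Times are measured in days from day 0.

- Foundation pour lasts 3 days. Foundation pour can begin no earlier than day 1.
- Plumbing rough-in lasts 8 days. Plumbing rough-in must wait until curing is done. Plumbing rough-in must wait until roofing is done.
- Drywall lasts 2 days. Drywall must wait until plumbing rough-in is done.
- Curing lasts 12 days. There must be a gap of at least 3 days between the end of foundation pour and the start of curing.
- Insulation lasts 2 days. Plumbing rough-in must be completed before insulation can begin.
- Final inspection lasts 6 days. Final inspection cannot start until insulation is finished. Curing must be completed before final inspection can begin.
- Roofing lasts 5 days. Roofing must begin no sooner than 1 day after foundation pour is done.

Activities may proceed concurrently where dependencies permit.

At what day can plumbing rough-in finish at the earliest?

Foundation pour waits on its own release at day 1, so it starts at day 1 and finishes at 1 + 3 = day 4.
After foundation pour (finishes day 4, plus 1-day gap → day 5), roofing can start at day 5 and finishes at day 10.
Curing cannot begin until foundation pour (finishes day 4, plus 3-day gap → day 7). It runs from day 7 to 7 + 12 = day 19.
Plumbing rough-in cannot start until curing (finishes day 19); roofing (finishes day 10). The controlling bound is day 19, so plumbing rough-in finishes at 19 + 8 = day 27.

27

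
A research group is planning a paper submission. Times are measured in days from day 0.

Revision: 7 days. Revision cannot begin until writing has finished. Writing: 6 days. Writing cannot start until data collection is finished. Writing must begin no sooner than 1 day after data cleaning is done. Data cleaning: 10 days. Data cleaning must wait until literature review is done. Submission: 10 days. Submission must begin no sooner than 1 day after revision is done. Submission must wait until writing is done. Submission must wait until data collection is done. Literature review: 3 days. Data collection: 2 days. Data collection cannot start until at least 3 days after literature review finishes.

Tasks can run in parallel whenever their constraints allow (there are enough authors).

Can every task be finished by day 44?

Yes

Literature review has no prerequisites, so it starts at day 0 and finishes at day 3.
After literature review (finishes day 3), data cleaning can start at day 3 and finishes at day 13.
After literature review (finishes day 3, plus 3-day gap → day 6), data collection can start at day 6 and finishes at day 8.
Writing cannot start until data collection (finishes day 8); data cleaning (finishes day 13, plus 1-day gap → day 14). The controlling bound is day 14, so writing finishes at 14 + 6 = day 20.
Revision waits on writing (finishes day 20), so it starts at day 20 and finishes at 20 + 7 = day 27.
Submission needs all of revision (finishes day 27, plus 1-day gap → day 28); writing (finishes day 20); data collection (finishes day 8). That puts its earliest start at day 28; it finishes at 28 + 10 = day 38.
Every task is finished by day 38, which is no later than the deadline of 44, so the schedule is feasible.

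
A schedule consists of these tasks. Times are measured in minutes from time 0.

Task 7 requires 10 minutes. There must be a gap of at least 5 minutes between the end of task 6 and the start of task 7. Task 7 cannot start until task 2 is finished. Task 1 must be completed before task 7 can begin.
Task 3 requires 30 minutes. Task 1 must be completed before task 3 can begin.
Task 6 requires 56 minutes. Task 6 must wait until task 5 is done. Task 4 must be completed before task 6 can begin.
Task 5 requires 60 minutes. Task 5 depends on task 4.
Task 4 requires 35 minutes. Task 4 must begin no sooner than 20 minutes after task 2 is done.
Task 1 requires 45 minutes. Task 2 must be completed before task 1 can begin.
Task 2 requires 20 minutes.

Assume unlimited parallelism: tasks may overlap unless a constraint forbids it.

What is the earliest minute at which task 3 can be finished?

95

Nothing blocks task 2, so it runs from minute 0 to minute 20.
After task 2 (finishes minute 20), task 1 can start at minute 20 and finishes at minute 65.
Task 3 waits on task 1 (finishes minute 65), so it starts at minute 65 and finishes at 65 + 30 = minute 95.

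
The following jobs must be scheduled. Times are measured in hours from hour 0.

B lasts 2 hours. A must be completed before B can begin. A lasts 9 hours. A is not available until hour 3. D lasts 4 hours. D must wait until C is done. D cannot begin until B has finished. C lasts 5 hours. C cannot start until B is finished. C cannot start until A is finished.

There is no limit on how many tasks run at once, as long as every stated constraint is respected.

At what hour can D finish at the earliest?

After its own release at hour 3, A can start at hour 3 and finishes at hour 12.
B cannot begin until A (finishes hour 12). It runs from hour 12 to 12 + 2 = hour 14.
C needs all of B (finishes hour 14); A (finishes hour 12). That puts its earliest start at hour 14; it finishes at 14 + 5 = hour 19.
For D: C (finishes hour 19); B (finishes hour 14). Taking the maximum gives a start of hour 19, and it finishes at 19 + 4 = hour 23.

23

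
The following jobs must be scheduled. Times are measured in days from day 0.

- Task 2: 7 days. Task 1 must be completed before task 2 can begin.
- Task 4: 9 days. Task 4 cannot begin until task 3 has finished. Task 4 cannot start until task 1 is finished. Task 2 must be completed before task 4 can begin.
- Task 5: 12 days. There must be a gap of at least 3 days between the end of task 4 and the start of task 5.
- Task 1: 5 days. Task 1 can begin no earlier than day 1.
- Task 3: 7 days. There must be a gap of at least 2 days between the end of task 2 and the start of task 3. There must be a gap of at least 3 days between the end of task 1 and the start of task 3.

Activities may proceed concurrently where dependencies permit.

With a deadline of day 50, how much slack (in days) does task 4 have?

Task 1 cannot begin until its own release at day 1. It runs from day 1 to 1 + 5 = day 6.
Task 2 cannot begin until task 1 (finishes day 6). It runs from day 6 to 6 + 7 = day 13.
Task 3 needs all of task 2 (finishes day 13, plus 2-day gap → day 15); task 1 (finishes day 6, plus 3-day gap → day 9). That puts its earliest start at day 15; it finishes at 15 + 7 = day 22.
Task 4 needs all of task 3 (finishes day 22); task 1 (finishes day 6); task 2 (finishes day 13). That puts its earliest start at day 22; it finishes at 22 + 9 = day 31.

Working backward from the deadline:
Nothing follows task 5; the deadline of day 50 is its only limit. It must start by 50 − 12 = day 38.
Task 4 must finish before task 5 (must start by day 38, minus 3-day gap → day 35). With a 9-day duration, task 4 must start by 35 − 9 = day 26.
So task 4 can start as early as day 22 and as late as day 26, giving 26 − 22 = 4 days of slack.

4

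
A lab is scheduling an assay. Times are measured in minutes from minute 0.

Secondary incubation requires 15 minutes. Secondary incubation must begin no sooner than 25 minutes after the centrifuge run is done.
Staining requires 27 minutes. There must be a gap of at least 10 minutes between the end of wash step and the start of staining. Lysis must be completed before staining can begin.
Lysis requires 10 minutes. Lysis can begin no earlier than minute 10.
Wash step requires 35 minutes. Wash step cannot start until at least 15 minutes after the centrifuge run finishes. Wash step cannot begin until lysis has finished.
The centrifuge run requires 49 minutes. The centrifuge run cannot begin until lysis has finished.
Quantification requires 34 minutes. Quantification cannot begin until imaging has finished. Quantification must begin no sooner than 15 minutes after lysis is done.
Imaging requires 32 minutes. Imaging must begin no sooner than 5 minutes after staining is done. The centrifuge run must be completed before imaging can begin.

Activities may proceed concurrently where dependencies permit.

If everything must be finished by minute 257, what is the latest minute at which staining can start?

159

Quantification has no dependents, so it just needs to finish by minute 257. Starting by 257 − 34 = minute 223 achieves that.
Since quantification (must start by minute 223) depends on it, imaging must finish by minute 223. Backing off its 32-minute duration gives a latest start of minute 191.
Staining feeds into imaging (must start by minute 191, minus 5-minute gap → minute 186); so staining must finish by minute 186 and therefore start by minute 159.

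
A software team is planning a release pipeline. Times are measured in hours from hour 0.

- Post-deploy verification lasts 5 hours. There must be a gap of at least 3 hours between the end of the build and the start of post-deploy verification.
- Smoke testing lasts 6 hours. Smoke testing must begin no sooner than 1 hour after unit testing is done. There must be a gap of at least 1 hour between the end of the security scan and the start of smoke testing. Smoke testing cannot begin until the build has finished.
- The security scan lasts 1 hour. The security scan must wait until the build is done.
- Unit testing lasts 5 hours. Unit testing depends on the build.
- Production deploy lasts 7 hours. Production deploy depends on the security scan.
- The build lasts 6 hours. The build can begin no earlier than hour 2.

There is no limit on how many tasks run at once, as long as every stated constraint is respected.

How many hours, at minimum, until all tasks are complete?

20

After its own release at hour 2, the build can start at hour 2 and finishes at hour 8.
Post-deploy verification cannot begin until the build (finishes hour 8, plus 3-hour gap → hour 11). It runs from hour 11 to 11 + 5 = hour 16.
After the build (finishes hour 8), the security scan can start at hour 8 and finishes at hour 9.
Production deploy cannot begin until the security scan (finishes hour 9). It runs from hour 9 to 9 + 7 = hour 16.
After the build (finishes hour 8), unit testing can start at hour 8 and finishes at hour 13.
Smoke testing has to wait for unit testing (finishes hour 13, plus 1-hour gap → hour 14); the security scan (finishes hour 9, plus 1-hour gap → hour 10); the build (finishes hour 8). The latest of these is hour 14, so smoke testing runs hour 14 to 14 + 6 = hour 20.
All tasks are finished once the last one completes. Finish times: The build at 8, Unit testing at 13, The security scan at 9, Smoke testing at 20, Production deploy at 16, Post-deploy verification at 16. The latest is hour 20.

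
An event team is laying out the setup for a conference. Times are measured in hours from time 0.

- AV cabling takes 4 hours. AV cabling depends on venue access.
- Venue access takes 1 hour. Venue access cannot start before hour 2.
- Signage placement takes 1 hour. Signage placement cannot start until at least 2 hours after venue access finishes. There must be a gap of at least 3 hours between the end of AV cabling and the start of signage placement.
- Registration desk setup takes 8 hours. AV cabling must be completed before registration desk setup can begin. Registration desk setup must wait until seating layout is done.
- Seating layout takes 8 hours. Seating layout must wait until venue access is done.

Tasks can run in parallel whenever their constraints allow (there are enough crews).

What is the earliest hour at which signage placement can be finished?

11

Venue access cannot begin until its own release at hour 2. It runs from hour 2 to 2 + 1 = hour 3.
After venue access (finishes hour 3), AV cabling can start at hour 3 and finishes at hour 7.
For signage placement: venue access (finishes hour 3, plus 2-hour gap → hour 5); AV cabling (finishes hour 7, plus 3-hour gap → hour 10). Taking the maximum gives a start of hour 10, and it finishes at 10 + 1 = hour 11.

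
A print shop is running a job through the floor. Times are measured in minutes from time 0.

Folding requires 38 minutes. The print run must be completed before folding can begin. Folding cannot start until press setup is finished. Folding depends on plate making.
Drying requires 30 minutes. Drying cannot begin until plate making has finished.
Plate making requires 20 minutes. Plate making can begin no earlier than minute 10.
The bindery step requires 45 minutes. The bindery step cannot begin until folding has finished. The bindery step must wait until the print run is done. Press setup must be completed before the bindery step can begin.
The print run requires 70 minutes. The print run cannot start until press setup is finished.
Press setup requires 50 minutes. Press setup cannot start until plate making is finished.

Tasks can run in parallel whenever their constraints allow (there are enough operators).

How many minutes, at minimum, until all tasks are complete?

233

After its own release at minute 10, plate making can start at minute 10 and finishes at minute 30.
After plate making (finishes minute 30), drying can start at minute 30 and finishes at minute 60.
Press setup waits on plate making (finishes minute 30), so it starts at minute 30 and finishes at 30 + 50 = minute 80.
The print run cannot begin until press setup (finishes minute 80). It runs from minute 80 to 80 + 70 = minute 150.
Folding needs all of the print run (finishes minute 150); press setup (finishes minute 80); plate making (finishes minute 30). That puts its earliest start at minute 150; it finishes at 150 + 38 = minute 188.
For the bindery step: folding (finishes minute 188); the print run (finishes minute 150); press setup (finishes minute 80). Taking the maximum gives a start of minute 188, and it finishes at 188 + 45 = minute 233.
All tasks are finished once the last one completes. Finish times: Plate making at 30, Press setup at 80, The print run at 150, Drying at 60, Folding at 188, The bindery step at 233. The latest is minute 233.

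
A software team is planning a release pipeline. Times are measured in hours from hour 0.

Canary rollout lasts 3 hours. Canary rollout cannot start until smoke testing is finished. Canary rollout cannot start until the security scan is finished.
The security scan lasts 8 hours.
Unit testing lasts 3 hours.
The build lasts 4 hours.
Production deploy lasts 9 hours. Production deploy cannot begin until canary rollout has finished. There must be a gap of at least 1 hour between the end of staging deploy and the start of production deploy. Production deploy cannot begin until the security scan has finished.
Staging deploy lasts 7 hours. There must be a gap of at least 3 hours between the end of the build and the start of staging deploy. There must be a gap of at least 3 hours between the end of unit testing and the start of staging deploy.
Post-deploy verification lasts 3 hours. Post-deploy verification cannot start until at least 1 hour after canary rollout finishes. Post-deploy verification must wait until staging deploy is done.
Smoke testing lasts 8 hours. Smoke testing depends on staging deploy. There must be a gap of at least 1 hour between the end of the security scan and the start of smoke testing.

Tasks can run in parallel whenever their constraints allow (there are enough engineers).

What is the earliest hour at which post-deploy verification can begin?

The security scan has no prerequisites, so it starts at hour 0 and finishes at hour 8.
Unit testing can start immediately at hour 0; it finishes at hour 3.
Nothing blocks the build, so it runs from hour 0 to hour 4.
Staging deploy cannot start until the build (finishes hour 4, plus 3-hour gap → hour 7); unit testing (finishes hour 3, plus 3-hour gap → hour 6). The controlling bound is hour 7, so staging deploy finishes at 7 + 7 = hour 14.
Smoke testing has to wait for staging deploy (finishes hour 14); the security scan (finishes hour 8, plus 1-hour gap → hour 9). The latest of these is hour 14, so smoke testing runs hour 14 to 14 + 8 = hour 22.
Canary rollout cannot start until smoke testing (finishes hour 22); the security scan (finishes hour 8). The controlling bound is hour 22, so canary rollout finishes at 22 + 3 = hour 25.
Post-deploy verification waits on canary rollout (finishes hour 25, plus 1-hour gap → hour 26); staging deploy (finishes hour 14). The latest of these is hour 26, which is the earliest post-deploy verification can start.

26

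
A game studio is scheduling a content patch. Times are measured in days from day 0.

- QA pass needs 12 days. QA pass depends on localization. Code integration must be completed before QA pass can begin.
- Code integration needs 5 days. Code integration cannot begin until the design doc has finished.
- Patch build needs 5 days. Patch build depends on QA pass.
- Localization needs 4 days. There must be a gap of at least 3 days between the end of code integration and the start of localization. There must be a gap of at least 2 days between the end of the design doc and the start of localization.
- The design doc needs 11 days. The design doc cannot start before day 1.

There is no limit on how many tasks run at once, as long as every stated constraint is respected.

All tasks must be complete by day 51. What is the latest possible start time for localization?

30

Nothing follows patch build; the deadline of day 51 is its only limit. It must start by 51 − 5 = day 46.
QA pass must finish before patch build (must start by day 46). With a 12-day duration, QA pass must start by 46 − 12 = day 34.
Localization must finish before QA pass (must start by day 34). With a 4-day duration, localization must start by 34 − 4 = day 30.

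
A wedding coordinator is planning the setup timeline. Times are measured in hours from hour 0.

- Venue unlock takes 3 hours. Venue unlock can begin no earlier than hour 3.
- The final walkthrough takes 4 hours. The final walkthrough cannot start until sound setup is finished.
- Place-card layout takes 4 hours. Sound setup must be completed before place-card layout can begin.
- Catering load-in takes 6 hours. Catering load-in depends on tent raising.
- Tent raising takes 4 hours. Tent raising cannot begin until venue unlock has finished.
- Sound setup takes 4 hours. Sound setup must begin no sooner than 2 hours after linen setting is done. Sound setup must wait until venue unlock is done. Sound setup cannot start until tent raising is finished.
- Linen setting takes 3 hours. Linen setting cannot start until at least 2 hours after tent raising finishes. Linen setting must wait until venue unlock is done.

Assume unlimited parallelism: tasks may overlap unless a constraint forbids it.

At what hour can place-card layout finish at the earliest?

Venue unlock cannot begin until its own release at hour 3. It runs from hour 3 to 3 + 3 = hour 6.
Tent raising cannot begin until venue unlock (finishes hour 6). It runs from hour 6 to 6 + 4 = hour 10.
Linen setting cannot start until tent raising (finishes hour 10, plus 2-hour gap → hour 12); venue unlock (finishes hour 6). The controlling bound is hour 12, so linen setting finishes at 12 + 3 = hour 15.
Sound setup needs all of linen setting (finishes hour 15, plus 2-hour gap → hour 17); venue unlock (finishes hour 6); tent raising (finishes hour 10). That puts its earliest start at hour 17; it finishes at 17 + 4 = hour 21.
Place-card layout cannot begin until sound setup (finishes hour 21). It runs from hour 21 to 21 + 4 = hour 25.

25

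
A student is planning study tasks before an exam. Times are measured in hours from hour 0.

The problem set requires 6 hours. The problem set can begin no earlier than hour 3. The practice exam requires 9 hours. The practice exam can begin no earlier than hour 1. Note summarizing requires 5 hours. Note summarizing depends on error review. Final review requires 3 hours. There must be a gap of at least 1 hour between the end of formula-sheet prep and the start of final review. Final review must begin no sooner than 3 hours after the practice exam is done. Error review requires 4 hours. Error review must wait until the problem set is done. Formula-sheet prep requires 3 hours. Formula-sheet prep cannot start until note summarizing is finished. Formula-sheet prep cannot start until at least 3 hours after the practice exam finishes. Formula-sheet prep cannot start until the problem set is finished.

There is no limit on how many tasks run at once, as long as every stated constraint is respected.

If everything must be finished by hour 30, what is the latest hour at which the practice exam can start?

11

Nothing follows final review; the deadline of hour 30 is its only limit. It must start by 30 − 3 = hour 27.
Since final review (must start by hour 27, minus 1-hour gap → hour 26) depends on it, formula-sheet prep must finish by hour 26. Backing off its 3-hour duration gives a latest start of hour 23.
The practice exam has several dependents: formula-sheet prep (must start by hour 23, minus 3-hour gap → hour 20); final review (must start by hour 27, minus 3-hour gap → hour 24). The earliest of those limits is hour 20, so the practice exam must start by 20 − 9 = hour 11.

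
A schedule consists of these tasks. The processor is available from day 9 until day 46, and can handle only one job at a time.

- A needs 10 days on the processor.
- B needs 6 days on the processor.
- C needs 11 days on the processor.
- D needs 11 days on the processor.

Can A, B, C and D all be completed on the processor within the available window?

No

The processor window is 46 − 9 = 37 days.
Running back to back, the jobs need 10 + 6 + 11 + 11 = 38 days on the processor.
Since 38 > 37, they cannot all fit.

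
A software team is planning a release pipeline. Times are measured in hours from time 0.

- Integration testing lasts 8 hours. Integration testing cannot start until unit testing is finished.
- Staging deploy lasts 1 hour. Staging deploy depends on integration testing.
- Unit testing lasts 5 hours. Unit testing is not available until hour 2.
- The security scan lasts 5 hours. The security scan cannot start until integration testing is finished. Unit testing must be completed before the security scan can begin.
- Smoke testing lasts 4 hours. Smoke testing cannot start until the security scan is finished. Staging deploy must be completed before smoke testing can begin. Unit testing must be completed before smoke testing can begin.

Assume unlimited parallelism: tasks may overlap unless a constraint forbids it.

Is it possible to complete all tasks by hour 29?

Unit testing cannot begin until its own release at hour 2. It runs from hour 2 to 2 + 5 = hour 7.
Integration testing cannot begin until unit testing (finishes hour 7). It runs from hour 7 to 7 + 8 = hour 15.
After integration testing (finishes hour 15), staging deploy can start at hour 15 and finishes at hour 16.
For the security scan: integration testing (finishes hour 15); unit testing (finishes hour 7). Taking the maximum gives a start of hour 15, and it finishes at 15 + 5 = hour 20.
For smoke testing: the security scan (finishes hour 20); staging deploy (finishes hour 16); unit testing (finishes hour 7). Taking the maximum gives a start of hour 20, and it finishes at 20 + 4 = hour 24.
Every task is finished by hour 24, which is no later than the deadline of 29, so the schedule is feasible.

Yes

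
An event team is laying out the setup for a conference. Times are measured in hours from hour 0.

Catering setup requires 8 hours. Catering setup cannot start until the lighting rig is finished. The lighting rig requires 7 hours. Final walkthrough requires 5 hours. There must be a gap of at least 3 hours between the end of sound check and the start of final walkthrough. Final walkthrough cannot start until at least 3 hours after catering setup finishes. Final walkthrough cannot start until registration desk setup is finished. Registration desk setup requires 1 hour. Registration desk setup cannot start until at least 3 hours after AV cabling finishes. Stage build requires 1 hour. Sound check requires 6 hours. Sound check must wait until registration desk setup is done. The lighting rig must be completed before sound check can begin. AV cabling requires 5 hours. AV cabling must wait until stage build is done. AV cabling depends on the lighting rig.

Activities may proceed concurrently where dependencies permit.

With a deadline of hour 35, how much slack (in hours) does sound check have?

Nothing blocks the lighting rig, so it runs from hour 0 to hour 7.
Stage build can start immediately at hour 0; it finishes at hour 1.
AV cabling has to wait for stage build (finishes hour 1); the lighting rig (finishes hour 7). The latest of these is hour 7, so AV cabling runs hour 7 to 7 + 5 = hour 12.
Registration desk setup cannot begin until AV cabling (finishes hour 12, plus 3-hour gap → hour 15). It runs from hour 15 to 15 + 1 = hour 16.
For sound check: registration desk setup (finishes hour 16); the lighting rig (finishes hour 7). Taking the maximum gives a start of hour 16, and it finishes at 16 + 6 = hour 22.

Working backward from the deadline:
Final walkthrough has no dependents, so it just needs to finish by hour 35. Starting by 35 − 5 = hour 30 achieves that.
Sound check must finish before final walkthrough (must start by hour 30, minus 3-hour gap → hour 27). With a 6-hour duration, sound check must start by 27 − 6 = hour 21.
So sound check can start as early as hour 16 and as late as hour 21, giving 21 − 16 = 5 hours of slack.

5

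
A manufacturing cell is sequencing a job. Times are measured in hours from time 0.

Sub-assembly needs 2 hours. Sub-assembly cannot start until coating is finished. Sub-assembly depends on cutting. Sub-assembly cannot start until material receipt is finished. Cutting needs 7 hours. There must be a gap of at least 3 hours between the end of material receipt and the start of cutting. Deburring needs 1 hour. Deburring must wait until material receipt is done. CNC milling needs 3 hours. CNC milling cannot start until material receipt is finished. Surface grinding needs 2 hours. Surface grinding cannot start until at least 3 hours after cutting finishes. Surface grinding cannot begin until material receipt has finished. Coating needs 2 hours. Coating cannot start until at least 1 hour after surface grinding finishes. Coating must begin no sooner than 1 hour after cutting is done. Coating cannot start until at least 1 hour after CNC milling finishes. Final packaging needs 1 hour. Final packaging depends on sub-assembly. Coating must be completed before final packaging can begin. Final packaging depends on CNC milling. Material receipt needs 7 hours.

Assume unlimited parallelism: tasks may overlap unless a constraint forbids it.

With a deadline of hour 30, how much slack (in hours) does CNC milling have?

14

Material receipt has no prerequisites, so it starts at hour 0 and finishes at hour 7.
CNC milling cannot begin until material receipt (finishes hour 7). It runs from hour 7 to 7 + 3 = hour 10.

Working backward from the deadline:
Final packaging must finish by hour 30; it takes 1 hour, so it must start by 30 − 1 = hour 29.
Sub-assembly has to be done before final packaging (must start by hour 29). That means finishing by hour 29, i.e. starting by 29 − 2 = hour 27.
For coating: sub-assembly (must start by hour 27); final packaging (must start by hour 29). The most restrictive is hour 27; with a 2-hour duration, coating must start by hour 25.
For CNC milling: coating (must start by hour 25, minus 1-hour gap → hour 24); final packaging (must start by hour 29). The most restrictive is hour 24; with a 3-hour duration, CNC milling must start by hour 21.
So CNC milling can start as early as hour 7 and as late as hour 21, giving 21 − 7 = 14 hours of slack.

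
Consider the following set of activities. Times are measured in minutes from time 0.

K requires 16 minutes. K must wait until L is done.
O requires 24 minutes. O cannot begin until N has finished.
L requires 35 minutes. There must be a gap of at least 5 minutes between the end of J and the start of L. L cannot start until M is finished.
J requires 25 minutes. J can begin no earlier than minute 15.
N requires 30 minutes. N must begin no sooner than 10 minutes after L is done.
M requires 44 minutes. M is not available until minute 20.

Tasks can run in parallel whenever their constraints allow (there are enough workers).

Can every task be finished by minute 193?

Yes

M waits on its own release at minute 20, so it starts at minute 20 and finishes at 20 + 44 = minute 64.
J waits on its own release at minute 15, so it starts at minute 15 and finishes at 15 + 25 = minute 40.
L needs all of J (finishes minute 40, plus 5-minute gap → minute 45); M (finishes minute 64). That puts its earliest start at minute 64; it finishes at 64 + 35 = minute 99.
N waits on L (finishes minute 99, plus 10-minute gap → minute 109), so it starts at minute 109 and finishes at 109 + 30 = minute 139.
O cannot begin until N (finishes minute 139). It runs from minute 139 to 139 + 24 = minute 163.
K cannot begin until L (finishes minute 99). It runs from minute 99 to 99 + 16 = minute 115.
Every task is finished by minute 163, which is no later than the deadline of 193, so the schedule is feasible.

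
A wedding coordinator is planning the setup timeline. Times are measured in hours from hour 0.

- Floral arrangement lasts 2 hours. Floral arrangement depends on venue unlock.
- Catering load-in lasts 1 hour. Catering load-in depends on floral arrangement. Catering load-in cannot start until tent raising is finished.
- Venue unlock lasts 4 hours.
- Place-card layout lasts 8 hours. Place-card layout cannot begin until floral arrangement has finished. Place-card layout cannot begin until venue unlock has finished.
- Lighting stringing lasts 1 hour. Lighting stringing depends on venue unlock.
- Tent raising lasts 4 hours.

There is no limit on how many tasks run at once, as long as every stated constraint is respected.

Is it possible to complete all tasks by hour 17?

Yes

Nothing blocks tent raising, so it runs from hour 0 to hour 4.
Nothing blocks venue unlock, so it runs from hour 0 to hour 4.
After venue unlock (finishes hour 4), lighting stringing can start at hour 4 and finishes at hour 5.
After venue unlock (finishes hour 4), floral arrangement can start at hour 4 and finishes at hour 6.
Place-card layout needs all of floral arrangement (finishes hour 6); venue unlock (finishes hour 4). That puts its earliest start at hour 6; it finishes at 6 + 8 = hour 14.
For catering load-in: floral arrangement (finishes hour 6); tent raising (finishes hour 4). Taking the maximum gives a start of hour 6, and it finishes at 6 + 1 = hour 7.
Every task is finished by hour 14, which is no later than the deadline of 17, so the schedule is feasible.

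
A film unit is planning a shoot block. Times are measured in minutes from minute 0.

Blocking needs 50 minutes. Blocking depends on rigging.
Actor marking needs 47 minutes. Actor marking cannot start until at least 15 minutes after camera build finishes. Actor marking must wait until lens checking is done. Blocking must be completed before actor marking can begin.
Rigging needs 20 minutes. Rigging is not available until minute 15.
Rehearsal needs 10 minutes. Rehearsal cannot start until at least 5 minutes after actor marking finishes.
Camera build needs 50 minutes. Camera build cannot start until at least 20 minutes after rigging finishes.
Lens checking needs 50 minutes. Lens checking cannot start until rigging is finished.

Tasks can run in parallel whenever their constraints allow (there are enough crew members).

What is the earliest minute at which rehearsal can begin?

172

After its own release at minute 15, rigging can start at minute 15 and finishes at minute 35.
After rigging (finishes minute 35), blocking can start at minute 35 and finishes at minute 85.
After rigging (finishes minute 35), lens checking can start at minute 35 and finishes at minute 85.
After rigging (finishes minute 35, plus 20-minute gap → minute 55), camera build can start at minute 55 and finishes at minute 105.
For actor marking: camera build (finishes minute 105, plus 15-minute gap → minute 120); lens checking (finishes minute 85); blocking (finishes minute 85). Taking the maximum gives a start of minute 120, and it finishes at 120 + 47 = minute 167.
Rehearsal waits on actor marking (finishes minute 167, plus 5-minute gap → minute 172), so the earliest it can start is minute 172.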